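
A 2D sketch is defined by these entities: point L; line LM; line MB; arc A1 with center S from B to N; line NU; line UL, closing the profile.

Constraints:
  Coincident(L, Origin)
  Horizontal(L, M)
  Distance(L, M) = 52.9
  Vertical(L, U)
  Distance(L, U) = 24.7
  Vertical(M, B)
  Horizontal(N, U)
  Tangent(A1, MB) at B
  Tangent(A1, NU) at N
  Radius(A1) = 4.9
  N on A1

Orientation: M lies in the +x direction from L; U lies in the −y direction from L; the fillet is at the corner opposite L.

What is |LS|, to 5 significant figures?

51.923

L is at the origin; L and M share the same y with |LM| = 52.9 and M on the +x side, so M = (52.900, 0.0000). L and U share the same x with |LU| = 24.7 and U on the −y side, so U = (0.0000, -24.700). The virtual corner opposite L is at (52.900, -24.700). The tangent condition forces SB to be normal to MB and since A1 is tangent to NU there, SN ⟂ NU, with radius 4.9, so the center S sits 4.9 in from both sides at S = (48.000, -19.800). Then |LS| = |S − L| = 51.923.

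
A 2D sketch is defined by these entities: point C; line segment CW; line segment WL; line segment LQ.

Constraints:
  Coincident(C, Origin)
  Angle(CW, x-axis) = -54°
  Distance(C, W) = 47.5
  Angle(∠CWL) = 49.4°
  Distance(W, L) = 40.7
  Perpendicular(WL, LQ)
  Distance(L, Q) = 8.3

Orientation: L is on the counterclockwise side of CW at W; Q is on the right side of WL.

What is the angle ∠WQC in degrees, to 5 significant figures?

66.032°

∠CWL = 49.4°, so WL runs at -54.0° + (180° − 49.4°) = 76.600° from the x-axis; with |WL| = 40.7, L = W + 40.7·(cos 76.600°, sin 76.600°) = (37.352, 1.1637). WL is perpendicular to LQ; with |LQ| = 8.3 on the right of WL, Q = L + 8.3·(0.97278, -0.23175) = (45.426, -0.75984). Then cos ∠WQC = QW·QC / (|QW||QC|), giving 66.032°.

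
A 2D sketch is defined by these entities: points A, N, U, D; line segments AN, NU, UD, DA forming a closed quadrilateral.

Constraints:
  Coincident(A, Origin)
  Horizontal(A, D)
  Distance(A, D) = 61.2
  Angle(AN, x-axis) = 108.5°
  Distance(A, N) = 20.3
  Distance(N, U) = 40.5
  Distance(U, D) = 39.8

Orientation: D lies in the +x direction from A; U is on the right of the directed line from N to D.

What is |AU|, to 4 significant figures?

24.24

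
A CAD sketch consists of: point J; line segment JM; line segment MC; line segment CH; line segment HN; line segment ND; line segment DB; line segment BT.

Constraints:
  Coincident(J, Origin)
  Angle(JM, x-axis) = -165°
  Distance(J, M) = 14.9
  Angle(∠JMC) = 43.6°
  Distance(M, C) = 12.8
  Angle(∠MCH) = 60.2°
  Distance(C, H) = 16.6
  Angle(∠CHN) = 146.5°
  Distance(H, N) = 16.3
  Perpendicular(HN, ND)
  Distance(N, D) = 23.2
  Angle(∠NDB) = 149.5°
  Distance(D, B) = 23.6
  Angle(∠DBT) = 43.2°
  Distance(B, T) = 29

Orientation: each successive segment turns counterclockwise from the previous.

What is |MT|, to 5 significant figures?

0.48424

J is at the origin; JM runs at -165.0° with length 14.9, so M = (-14.392, -3.8564). ∠JMC = 43.6° gives MC at -28.600° from the x-axis; with |MC| = 12.8, C = (-3.1541, -9.9837). ∠MCH = 60.2° gives CH at 91.200° from the x-axis; with |CH| = 16.6, H = (-3.5018, 6.6127). ∠CHN = 146.5° gives HN at 124.70° from the x-axis; with |HN| = 16.3, N = (-12.781, 20.014). HN ⟂ ND, so ND runs at -145.30°; with |ND| = 23.2, D = (-31.855, 6.8064). ∠NDB = 149.5° gives DB at -114.80° from the x-axis; with |DB| = 23.6, B = (-41.754, -14.617). ∠DBT = 43.2° gives BT at 22.000° from the x-axis; with |BT| = 29.0, T = (-14.865, -3.7536). Then |MT| = |T − M| = 0.48424.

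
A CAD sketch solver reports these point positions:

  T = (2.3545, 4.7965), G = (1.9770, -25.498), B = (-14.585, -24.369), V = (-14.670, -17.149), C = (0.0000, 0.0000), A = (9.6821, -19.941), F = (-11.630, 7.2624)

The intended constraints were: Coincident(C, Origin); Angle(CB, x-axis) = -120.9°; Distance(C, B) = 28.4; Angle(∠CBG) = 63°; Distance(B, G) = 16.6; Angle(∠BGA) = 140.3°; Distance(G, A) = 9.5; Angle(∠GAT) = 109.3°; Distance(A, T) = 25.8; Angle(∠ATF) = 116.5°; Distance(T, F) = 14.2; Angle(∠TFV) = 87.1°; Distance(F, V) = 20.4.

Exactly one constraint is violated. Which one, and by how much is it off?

Distance(F, V) = 20.4 — off by 4.20.

C = (0.00, 0.00) ✓; CB at -120.9° ✓; |CB| = 28.40 ✓; ∠CBG = 63.00° ✓; |BG| = 16.60 ✓; ∠BGA = 140.3° ✓; |GA| = 9.500 ✓; ∠GAT = 109.3° ✓; |AT| = 25.80 ✓; ∠ATF = 116.5° ✓; |TF| = 14.20 ✓; ∠TFV = 87.10° ✓; |FV| = 24.60 ✗.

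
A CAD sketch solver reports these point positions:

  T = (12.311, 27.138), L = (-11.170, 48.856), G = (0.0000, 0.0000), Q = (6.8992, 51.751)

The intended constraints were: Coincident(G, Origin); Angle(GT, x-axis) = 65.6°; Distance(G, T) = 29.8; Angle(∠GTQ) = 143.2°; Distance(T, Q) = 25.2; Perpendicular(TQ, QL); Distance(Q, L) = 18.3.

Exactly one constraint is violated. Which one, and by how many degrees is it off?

Perpendicular(TQ, QL) — off by 3.30°.

G = (0.00, 0.00) ✓; GT at 65.60° ✓; |GT| = 29.80 ✓; ∠GTQ = 143.2° ✓; |TQ| = 25.20 ✓; ∠(TQ, QL) = 86.70° ✗; |QL| = 18.30 ✓.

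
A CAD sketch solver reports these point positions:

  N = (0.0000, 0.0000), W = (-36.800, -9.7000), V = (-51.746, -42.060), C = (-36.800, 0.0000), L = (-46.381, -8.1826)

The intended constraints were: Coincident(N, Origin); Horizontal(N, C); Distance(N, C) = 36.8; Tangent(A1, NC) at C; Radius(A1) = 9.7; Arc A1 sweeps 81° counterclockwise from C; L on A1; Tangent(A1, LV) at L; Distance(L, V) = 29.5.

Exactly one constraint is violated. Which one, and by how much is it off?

Distance(L, V) = 29.5 — off by 4.80.

N = (0.00, 0.00) ✓; N.y = 0.00, C.y = 0.00 ✓; |NC| = 36.80 ✓; ∠(WC, CN) = 90.00° ✓; |WC| = 9.700 ✓; bearing(W→L) − bearing(W→C) = 81.00° ✓; |WL| = 9.700 ✓; ∠(WL, LV) = 90.00° ✓; |LV| = 34.30 ✗.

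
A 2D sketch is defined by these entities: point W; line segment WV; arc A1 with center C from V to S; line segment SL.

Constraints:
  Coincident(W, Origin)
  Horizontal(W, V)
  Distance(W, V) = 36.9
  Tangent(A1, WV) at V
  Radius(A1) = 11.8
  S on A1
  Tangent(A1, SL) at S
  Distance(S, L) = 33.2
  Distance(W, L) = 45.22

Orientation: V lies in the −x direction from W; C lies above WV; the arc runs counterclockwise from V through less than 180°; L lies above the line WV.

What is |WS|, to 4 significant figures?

27.00

Checks: |CS| = 11.80 ✓; ∠(CS, SL) = 90.00° ✓; |SL| = 33.20 ✓; |WL| = 45.22 ✓.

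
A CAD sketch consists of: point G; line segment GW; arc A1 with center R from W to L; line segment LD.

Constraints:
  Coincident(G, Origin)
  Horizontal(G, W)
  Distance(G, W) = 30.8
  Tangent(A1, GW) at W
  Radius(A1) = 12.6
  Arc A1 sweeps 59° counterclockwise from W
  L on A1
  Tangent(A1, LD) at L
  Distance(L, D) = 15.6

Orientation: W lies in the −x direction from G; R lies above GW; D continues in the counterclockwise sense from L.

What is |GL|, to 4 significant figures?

20.91

A1 meets GW tangentially, so RW is at right angles to GW, so R = W + (0, 12.6) = (-30.80, 12.60). On A1, W sits at bearing -90° from R; a 59° counterclockwise sweep puts L at bearing -31°, so L = R + 12.6·(cos -31°, sin -31°) = (-20.00, 6.111). Then |GL| = |L − G| = 20.91.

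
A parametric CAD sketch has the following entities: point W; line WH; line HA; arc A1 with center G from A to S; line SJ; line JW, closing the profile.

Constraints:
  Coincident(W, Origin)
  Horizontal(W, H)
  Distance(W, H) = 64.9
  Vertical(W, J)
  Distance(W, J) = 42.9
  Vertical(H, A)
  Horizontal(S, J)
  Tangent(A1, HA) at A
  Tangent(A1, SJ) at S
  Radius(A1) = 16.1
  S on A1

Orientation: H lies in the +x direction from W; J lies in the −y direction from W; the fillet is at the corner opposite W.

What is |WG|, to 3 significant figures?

55.7

W is at the origin; W and H share the same y with |WH| = 64.9 and H on the +x side, so H = (64.9, 0.00). WJ is vertical with |WJ| = 42.9 and J on the −y side, so J = (0.00, -42.9). The virtual corner opposite W is at (64.9, -42.9). Tangency of A1 to HA means the radius GA is perpendicular to HA and tangency of A1 to SJ means the radius GS is perpendicular to SJ, with radius 16.1, so the center G sits 16.1 in from both sides at G = (48.8, -26.8). Then |WG| = |G − W| = 55.7.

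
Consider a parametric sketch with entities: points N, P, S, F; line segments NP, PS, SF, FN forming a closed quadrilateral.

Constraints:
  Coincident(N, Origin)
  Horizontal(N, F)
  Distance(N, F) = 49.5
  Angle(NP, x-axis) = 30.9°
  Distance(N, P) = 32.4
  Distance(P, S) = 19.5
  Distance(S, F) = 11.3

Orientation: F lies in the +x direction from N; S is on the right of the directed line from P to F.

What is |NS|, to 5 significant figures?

38.201

Checks: |PS| = 19.50 ✓; |SF| = 11.30 ✓.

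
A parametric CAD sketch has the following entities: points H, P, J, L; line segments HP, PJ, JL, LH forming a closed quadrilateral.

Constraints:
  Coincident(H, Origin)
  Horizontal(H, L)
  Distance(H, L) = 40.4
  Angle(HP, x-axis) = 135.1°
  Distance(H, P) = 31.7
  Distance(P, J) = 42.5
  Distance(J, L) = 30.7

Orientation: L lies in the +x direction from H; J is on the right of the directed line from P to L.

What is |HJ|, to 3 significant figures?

11.2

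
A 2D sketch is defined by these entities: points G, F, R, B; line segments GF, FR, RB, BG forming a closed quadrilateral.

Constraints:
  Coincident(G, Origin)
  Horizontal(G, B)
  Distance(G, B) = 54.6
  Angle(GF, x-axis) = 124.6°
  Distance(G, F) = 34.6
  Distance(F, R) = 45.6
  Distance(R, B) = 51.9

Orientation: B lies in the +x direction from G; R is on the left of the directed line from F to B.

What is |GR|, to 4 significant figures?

48.24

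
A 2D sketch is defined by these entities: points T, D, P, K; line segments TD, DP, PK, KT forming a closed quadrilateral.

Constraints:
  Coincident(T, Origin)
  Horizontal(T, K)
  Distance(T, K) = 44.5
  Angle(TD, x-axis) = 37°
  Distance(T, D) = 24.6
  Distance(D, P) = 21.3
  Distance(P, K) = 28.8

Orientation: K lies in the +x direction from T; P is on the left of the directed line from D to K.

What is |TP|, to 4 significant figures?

45.90

Checks: |DP| = 21.30 ✓; |PK| = 28.80 ✓.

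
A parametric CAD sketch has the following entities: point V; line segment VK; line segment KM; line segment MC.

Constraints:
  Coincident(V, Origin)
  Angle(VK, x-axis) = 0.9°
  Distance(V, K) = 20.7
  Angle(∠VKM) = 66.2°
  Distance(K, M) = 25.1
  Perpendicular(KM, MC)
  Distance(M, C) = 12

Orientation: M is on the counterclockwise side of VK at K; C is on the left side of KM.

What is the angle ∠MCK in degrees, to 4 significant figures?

64.45°

V is at the origin; VK runs at 0.9° with length 20.7, so K = 20.7·(cos 0.9°, sin 0.9°) = (20.70, 0.3251). ∠VKM = 66.2°, so KM runs at 0.9° + (180° − 66.2°) = 114.7° from the x-axis; with |KM| = 25.1, M = K + 25.1·(cos 114.7°, sin 114.7°) = (10.21, 23.13). KM ⟂ MC; with |MC| = 12.0 on the left of KM, C = M + 12.0·(-0.9085, -0.4179) = (-0.6931, 18.11). Then cos ∠MCK = CM·CK / (|CM||CK|), giving 64.45°.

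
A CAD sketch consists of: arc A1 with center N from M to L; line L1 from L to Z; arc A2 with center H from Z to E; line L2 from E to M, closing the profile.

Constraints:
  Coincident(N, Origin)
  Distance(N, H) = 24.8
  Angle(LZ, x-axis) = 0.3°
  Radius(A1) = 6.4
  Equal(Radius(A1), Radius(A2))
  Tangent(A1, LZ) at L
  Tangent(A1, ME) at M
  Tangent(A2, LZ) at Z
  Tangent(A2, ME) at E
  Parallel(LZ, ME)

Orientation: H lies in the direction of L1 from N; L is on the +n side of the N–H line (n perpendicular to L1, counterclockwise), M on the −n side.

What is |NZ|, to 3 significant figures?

25.6

The slot axis is L1's direction at 0.3°, so u = (cos 0.3°, sin 0.3°) = (1.00, 0.00524) and n = (−sin 0.3°, cos 0.3°) = (-0.00524, 1.00). N is at the origin and H lies 24.8 along u from N, so H = 24.8·u = (24.8, 0.130). Tangency of A1 to both parallel lines with radius 6.4 puts L and M at N ± 6.4·n: L = (-0.0335, 6.40), M = (0.0335, -6.40). Equal radii place Z and E the same way about H: Z = H + 6.4·n = (24.8, 6.53), E = H − 6.4·n = (24.8, -6.27). Then |NZ| = |Z − N| = 25.6.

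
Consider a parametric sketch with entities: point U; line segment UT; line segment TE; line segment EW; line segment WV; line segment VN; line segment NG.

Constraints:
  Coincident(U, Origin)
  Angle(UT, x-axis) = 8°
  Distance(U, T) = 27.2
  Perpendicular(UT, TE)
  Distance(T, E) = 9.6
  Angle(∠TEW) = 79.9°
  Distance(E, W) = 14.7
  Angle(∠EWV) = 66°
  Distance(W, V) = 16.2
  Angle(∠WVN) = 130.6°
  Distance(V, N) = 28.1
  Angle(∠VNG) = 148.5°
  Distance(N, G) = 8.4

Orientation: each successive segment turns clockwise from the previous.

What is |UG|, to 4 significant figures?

57.66

U is at the origin; UT runs at 8.0° with length 27.2, so T = (26.94, 3.786). UT is perpendicular to TE, so TE runs at -82.00°; with |TE| = 9.6, E = (28.27, -5.721). ∠TEW = 79.9° gives EW at 177.9° from the x-axis; with |EW| = 14.7, W = (13.58, -5.182). ∠EWV = 66.0° gives WV at 63.90° from the x-axis; with |WV| = 16.2, V = (20.71, 9.366). ∠WVN = 130.6° gives VN at 14.50° from the x-axis; with |VN| = 28.1, N = (47.91, 16.40). ∠VNG = 148.5° gives NG at -17.00° from the x-axis; with |NG| = 8.4, G = (55.95, 13.95). Then |UG| = |G − U| = 57.66.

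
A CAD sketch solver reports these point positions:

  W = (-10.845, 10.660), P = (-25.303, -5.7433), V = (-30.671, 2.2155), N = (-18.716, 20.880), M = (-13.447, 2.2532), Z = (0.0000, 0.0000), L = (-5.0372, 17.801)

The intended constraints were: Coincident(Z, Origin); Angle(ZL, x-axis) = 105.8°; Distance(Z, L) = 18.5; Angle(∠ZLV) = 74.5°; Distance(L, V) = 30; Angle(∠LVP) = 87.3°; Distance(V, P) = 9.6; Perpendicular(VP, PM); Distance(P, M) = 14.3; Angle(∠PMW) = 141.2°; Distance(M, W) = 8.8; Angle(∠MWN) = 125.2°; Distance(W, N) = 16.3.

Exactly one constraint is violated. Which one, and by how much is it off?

Distance(W, N) = 16.3 — off by 3.40.

Z = (0.00, 0.00) ✓; ZL at 105.8° ✓; |ZL| = 18.50 ✓; ∠ZLV = 74.50° ✓; |LV| = 30.00 ✓; ∠LVP = 87.30° ✓; |VP| = 9.600 ✓; ∠(VP, PM) = 90.00° ✓; |PM| = 14.30 ✓; ∠PMW = 141.2° ✓; |MW| = 8.800 ✓; ∠MWN = 125.2° ✓; |WN| = 12.90 ✗.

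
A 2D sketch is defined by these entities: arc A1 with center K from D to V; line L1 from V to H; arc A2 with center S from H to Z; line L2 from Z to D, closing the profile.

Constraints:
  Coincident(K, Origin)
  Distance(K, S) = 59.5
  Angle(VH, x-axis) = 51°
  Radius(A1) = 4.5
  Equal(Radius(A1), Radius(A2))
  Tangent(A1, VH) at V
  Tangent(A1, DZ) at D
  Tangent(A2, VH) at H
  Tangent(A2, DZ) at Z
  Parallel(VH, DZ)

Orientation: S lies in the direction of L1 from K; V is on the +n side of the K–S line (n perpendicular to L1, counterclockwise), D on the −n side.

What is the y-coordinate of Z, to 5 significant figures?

43.408

The slot axis is L1's direction at 51.0°, so u = (cos 51.0°, sin 51.0°) = (0.62932, 0.77715) and n = (−sin 51.0°, cos 51.0°) = (-0.77715, 0.62932). K is at the origin and S lies 59.5 along u from K, so S = 59.5·u = (37.445, 46.240). Tangency of A1 to both parallel lines with radius 4.5 puts V and D at K ± 4.5·n: V = (-3.4972, 2.8319), D = (3.4972, -2.8319). Equal radii place H and Z the same way about S: H = S + 4.5·n = (33.947, 49.072), Z = S − 4.5·n = (40.942, 43.408). So Z.y = 43.408.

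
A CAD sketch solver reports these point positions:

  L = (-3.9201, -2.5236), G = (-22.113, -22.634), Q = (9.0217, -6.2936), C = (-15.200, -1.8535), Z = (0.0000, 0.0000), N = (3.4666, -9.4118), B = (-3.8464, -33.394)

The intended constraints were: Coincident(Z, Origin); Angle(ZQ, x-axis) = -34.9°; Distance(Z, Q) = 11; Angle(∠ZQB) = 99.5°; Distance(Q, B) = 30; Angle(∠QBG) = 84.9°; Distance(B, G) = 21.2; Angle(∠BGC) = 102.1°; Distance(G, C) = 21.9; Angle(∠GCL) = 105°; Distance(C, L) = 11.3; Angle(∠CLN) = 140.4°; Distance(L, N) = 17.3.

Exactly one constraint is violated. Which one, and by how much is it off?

Distance(L, N) = 17.3 — off by 7.20.

Z = (0.00, 0.00) ✓; ZQ at -34.90° ✓; |ZQ| = 11.00 ✓; ∠ZQB = 99.50° ✓; |QB| = 30.00 ✓; ∠QBG = 84.90° ✓; |BG| = 21.20 ✓; ∠BGC = 102.1° ✓; |GC| = 21.90 ✓; ∠GCL = 105.0° ✓; |CL| = 11.30 ✓; ∠CLN = 140.4° ✓; |LN| = 10.10 ✗.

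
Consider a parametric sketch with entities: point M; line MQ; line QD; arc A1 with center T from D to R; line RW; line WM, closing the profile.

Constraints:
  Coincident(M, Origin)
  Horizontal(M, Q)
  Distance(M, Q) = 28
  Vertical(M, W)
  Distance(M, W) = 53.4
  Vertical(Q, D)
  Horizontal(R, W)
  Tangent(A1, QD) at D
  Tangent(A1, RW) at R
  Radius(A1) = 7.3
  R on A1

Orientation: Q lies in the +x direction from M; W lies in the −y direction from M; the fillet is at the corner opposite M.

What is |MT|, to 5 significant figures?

50.534

MW is vertical with |MW| = 53.4 and W on the −y side, so W = (0.0000, -53.400). The virtual corner opposite M is at (28.000, -53.400). Since A1 is tangent to QD there, TD ⟂ QD and since A1 is tangent to RW there, TR ⟂ RW, with radius 7.3, so the center T sits 7.3 in from both sides at T = (20.700, -46.100). Then |MT| = |T − M| = 50.534.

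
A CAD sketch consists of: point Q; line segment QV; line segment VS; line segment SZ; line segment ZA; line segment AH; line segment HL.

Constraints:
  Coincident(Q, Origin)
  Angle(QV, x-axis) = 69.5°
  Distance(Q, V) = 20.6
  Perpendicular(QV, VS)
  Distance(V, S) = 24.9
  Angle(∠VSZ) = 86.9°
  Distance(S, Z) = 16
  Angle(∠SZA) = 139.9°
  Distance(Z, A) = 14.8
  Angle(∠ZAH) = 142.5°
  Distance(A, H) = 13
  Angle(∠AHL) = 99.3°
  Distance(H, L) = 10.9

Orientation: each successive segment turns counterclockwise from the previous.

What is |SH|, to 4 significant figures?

37.43

Q is at the origin; QV runs at 69.5° with length 20.6, so V = (7.214, 19.30). The perpendicularity gives VS at right angles to QV, so VS runs at 159.5°; with |VS| = 24.9, S = (-16.11, 28.02). ∠VSZ = 86.9° gives SZ at -107.4° from the x-axis; with |SZ| = 16.0, Z = (-20.89, 12.75). ∠SZA = 139.9° gives ZA at -67.30° from the x-axis; with |ZA| = 14.8, A = (-15.18, -0.9058). ∠ZAH = 142.5° gives AH at -29.80° from the x-axis; with |AH| = 13.0, H = (-3.901, -7.366). Then |SH| = |H − S| = 37.43.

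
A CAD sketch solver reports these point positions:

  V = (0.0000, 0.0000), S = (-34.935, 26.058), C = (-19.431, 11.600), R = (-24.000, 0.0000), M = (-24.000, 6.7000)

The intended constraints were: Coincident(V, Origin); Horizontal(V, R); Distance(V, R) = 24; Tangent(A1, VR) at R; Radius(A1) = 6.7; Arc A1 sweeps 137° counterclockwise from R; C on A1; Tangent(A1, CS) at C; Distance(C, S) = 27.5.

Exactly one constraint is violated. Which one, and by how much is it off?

Distance(C, S) = 27.5 — off by 6.30.

V = (0.00, 0.00) ✓; V.y = 0.00, R.y = 0.00 ✓; |VR| = 24.00 ✓; ∠(MR, RV) = 90.00° ✓; |MR| = 6.700 ✓; bearing(M→C) − bearing(M→R) = 137.0° ✓; |MC| = 6.700 ✓; ∠(MC, CS) = 90.00° ✓; |CS| = 21.20 ✗.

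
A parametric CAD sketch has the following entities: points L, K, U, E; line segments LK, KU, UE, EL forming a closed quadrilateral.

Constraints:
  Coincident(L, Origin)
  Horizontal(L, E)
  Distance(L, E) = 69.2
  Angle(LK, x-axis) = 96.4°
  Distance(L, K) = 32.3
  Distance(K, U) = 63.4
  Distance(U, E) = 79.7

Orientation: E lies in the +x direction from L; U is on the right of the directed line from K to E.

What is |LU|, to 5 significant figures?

31.566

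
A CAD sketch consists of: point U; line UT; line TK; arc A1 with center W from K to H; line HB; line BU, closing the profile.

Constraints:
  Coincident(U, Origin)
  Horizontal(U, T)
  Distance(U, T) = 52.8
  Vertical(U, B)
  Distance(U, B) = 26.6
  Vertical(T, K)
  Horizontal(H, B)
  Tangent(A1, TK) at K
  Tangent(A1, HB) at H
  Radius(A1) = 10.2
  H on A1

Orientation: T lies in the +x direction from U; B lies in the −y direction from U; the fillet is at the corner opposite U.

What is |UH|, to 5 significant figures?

50.223

The virtual corner opposite U is at (52.800, -26.600). Since A1 is tangent to TK there, WK ⟂ TK and since A1 is tangent to HB there, WH ⟂ HB, with radius 10.2, so the center W sits 10.2 in from both sides at W = (42.600, -16.400). That places the tangent points at K = (52.800, -16.400) on TK and H = (42.600, -26.600) on HB. Then |UH| = |H − U| = 50.223.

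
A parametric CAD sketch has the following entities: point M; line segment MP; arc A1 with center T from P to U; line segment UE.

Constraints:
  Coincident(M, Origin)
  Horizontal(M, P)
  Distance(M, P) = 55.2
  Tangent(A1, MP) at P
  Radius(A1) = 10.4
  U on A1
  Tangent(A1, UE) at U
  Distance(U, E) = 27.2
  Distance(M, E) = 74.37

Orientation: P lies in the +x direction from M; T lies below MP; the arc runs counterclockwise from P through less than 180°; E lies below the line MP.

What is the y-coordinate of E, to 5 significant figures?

-38.223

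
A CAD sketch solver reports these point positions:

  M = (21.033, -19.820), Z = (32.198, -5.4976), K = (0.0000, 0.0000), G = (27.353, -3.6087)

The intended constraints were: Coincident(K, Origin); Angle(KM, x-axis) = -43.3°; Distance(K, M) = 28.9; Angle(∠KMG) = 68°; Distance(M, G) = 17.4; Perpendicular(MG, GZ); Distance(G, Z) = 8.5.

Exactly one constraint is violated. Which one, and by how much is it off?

Distance(G, Z) = 8.5 — off by 3.30.

K = (0.00, 0.00) ✓; KM at -43.30° ✓; |KM| = 28.90 ✓; ∠KMG = 68.00° ✓; |MG| = 17.40 ✓; ∠(MG, GZ) = 90.00° ✓; |GZ| = 5.200 ✗.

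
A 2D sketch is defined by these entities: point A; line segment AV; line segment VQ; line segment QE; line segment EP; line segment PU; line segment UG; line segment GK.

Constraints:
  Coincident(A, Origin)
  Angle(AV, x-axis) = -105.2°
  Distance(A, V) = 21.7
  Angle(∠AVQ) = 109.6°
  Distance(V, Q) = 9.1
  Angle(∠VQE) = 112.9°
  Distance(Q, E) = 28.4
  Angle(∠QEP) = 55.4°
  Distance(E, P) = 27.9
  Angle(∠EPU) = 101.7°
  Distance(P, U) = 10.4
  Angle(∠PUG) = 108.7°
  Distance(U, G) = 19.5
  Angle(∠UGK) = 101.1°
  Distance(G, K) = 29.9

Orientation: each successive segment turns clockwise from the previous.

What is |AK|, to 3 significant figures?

34.7

∠PUG = 108.7° gives UG at -157° from the x-axis; with |UG| = 19.5, G = (-17.3, -18.0). ∠UGK = 101.1° gives GK at 124° from the x-axis; with |GK| = 29.9, K = (-34.1, 6.76). Then |AK| = |K − A| = 34.7.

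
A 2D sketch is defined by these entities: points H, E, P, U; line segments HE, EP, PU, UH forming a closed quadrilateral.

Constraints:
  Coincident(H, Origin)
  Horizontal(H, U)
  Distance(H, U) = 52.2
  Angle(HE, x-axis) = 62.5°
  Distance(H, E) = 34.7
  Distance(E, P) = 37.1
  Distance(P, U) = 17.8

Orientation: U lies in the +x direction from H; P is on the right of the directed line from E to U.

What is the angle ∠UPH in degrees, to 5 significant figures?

173.08°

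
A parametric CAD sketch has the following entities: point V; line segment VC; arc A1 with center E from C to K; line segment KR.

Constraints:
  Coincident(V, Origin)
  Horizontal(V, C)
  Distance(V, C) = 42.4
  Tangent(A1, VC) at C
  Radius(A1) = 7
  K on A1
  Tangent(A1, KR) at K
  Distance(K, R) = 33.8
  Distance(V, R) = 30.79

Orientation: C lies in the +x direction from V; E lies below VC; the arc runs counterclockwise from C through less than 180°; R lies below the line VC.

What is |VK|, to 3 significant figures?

37.3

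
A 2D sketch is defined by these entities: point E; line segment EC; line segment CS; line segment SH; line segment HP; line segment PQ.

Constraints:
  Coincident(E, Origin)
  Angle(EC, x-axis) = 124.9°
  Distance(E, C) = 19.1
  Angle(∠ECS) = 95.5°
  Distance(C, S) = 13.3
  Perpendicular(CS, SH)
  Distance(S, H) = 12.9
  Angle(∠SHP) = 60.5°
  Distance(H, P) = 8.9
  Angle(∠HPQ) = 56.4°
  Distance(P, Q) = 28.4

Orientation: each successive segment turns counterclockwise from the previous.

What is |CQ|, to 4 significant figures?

31.18

∠SHP = 60.5° gives HP at 58.90° from the x-axis; with |HP| = 8.9, P = (-11.59, 5.518). ∠HPQ = 56.4° gives PQ at -177.5° from the x-axis; with |PQ| = 28.4, Q = (-39.96, 4.279). Then |CQ| = |Q − C| = 31.18.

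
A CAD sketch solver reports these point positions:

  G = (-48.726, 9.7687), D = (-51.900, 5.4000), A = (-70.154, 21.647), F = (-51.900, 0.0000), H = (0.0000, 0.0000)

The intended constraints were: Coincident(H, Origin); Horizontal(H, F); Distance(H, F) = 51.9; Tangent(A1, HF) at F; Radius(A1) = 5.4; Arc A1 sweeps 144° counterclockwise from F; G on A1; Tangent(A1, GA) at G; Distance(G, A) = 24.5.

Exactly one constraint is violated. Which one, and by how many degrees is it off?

Tangent(A1, GA) at G — off by 7.00°.

H = (0.00, 0.00) ✓; H.y = 0.00, F.y = 0.00 ✓; |HF| = 51.90 ✓; ∠(DF, FH) = 90.00° ✓; |DF| = 5.400 ✓; bearing(D→G) − bearing(D→F) = 144.0° ✓; |DG| = 5.400 ✓; ∠(DG, GA) = 83.00° ✗; |GA| = 24.50 ✓.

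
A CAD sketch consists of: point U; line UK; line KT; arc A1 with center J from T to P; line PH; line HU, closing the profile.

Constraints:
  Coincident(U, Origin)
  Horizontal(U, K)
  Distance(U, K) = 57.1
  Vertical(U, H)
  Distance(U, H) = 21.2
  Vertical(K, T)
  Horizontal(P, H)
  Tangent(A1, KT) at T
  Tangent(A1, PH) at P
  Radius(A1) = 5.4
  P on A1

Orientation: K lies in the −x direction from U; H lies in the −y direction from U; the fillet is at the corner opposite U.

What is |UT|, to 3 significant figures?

59.2

U is at the origin; U and K share the same y with |UK| = 57.1 and K on the −x side, so K = (-57.1, 0.00). UH is vertical with |UH| = 21.2 and H on the −y side, so H = (0.00, -21.2). The virtual corner opposite U is at (-57.1, -21.2). The tangent condition forces JT to be normal to KT and tangency of A1 to PH means the radius JP is perpendicular to PH, with radius 5.4, so the center J sits 5.4 in from both sides at J = (-51.7, -15.8). That places the tangent points at T = (-57.1, -15.8) on KT and P = (-51.7, -21.2) on PH. Then |UT| = |T − U| = 59.2.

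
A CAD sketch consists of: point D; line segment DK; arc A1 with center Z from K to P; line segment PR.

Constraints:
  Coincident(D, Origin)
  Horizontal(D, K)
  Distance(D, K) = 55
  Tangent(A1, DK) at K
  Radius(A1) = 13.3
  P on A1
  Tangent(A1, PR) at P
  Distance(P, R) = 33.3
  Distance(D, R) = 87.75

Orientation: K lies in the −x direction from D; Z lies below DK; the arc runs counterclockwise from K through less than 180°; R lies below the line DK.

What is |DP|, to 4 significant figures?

68.37

D is at the origin; D and K share the same y with |DK| = 55.0 and K on the −x side, so K = (-55.00, 0.000). Since A1 is tangent to DK there, ZK ⟂ DK, so Z = K + (0, -13.3) = (-55.00, -13.30). Since ZP ⟂ PR (tangency), |ZR| = √(13.3² + 33.3²) = 35.86 regardless of where P sits on A1. So R lies on both circle(D, 87.75) and circle(Z, 35.86); the below-DK intersection is R = (-77.44, -41.27). P is the foot of the tangent from R: P = (-67.72, -9.418).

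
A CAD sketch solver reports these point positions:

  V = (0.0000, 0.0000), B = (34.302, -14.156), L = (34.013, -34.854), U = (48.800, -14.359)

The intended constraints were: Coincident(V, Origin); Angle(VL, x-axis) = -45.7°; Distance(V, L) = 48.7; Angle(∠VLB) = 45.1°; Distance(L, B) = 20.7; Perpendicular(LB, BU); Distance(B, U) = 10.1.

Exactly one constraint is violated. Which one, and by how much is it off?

Distance(B, U) = 10.1 — off by 4.40.

V = (0.00, 0.00) ✓; VL at -45.70° ✓; |VL| = 48.70 ✓; ∠VLB = 45.10° ✓; |LB| = 20.70 ✓; ∠(LB, BU) = 90.00° ✓; |BU| = 14.50 ✗.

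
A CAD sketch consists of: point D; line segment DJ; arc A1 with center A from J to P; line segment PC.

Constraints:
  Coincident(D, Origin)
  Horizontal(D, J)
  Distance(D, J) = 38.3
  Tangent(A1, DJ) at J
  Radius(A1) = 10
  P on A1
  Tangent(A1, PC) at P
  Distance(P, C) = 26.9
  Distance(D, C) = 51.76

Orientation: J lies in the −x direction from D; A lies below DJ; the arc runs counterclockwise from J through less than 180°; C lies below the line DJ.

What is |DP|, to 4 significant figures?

49.38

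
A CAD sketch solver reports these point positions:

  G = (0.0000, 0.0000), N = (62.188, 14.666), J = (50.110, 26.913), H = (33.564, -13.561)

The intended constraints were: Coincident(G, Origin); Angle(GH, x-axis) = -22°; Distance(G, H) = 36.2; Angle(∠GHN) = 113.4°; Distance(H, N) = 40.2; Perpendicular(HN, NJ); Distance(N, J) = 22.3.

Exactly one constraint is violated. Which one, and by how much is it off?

Distance(N, J) = 22.3 — off by 5.10.

G = (0.00, 0.00) ✓; GH at -22.00° ✓; |GH| = 36.20 ✓; ∠GHN = 113.4° ✓; |HN| = 40.20 ✓; ∠(HN, NJ) = 90.00° ✓; |NJ| = 17.20 ✗.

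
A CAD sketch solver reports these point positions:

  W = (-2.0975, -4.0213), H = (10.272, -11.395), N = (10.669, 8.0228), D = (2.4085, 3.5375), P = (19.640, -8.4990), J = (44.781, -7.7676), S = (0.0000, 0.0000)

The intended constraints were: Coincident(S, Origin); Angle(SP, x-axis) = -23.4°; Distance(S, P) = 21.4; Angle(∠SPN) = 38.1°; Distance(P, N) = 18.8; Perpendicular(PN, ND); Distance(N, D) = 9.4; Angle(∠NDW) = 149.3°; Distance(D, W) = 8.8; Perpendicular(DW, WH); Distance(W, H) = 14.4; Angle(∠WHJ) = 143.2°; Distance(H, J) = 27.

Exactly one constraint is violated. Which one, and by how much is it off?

Distance(H, J) = 27 — off by 7.70.

S = (0.00, 0.00) ✓; SP at -23.40° ✓; |SP| = 21.40 ✓; ∠SPN = 38.10° ✓; |PN| = 18.80 ✓; ∠(PN, ND) = 90.00° ✓; |ND| = 9.400 ✓; ∠NDW = 149.3° ✓; |DW| = 8.800 ✓; ∠(DW, WH) = 90.00° ✓; |WH| = 14.40 ✓; ∠WHJ = 143.2° ✓; |HJ| = 34.70 ✗.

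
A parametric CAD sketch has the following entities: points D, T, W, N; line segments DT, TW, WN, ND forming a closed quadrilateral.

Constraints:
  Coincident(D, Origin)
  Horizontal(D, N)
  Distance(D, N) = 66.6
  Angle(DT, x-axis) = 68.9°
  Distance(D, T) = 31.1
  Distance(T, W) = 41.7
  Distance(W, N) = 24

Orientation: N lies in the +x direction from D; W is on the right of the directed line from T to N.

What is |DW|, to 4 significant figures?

42.69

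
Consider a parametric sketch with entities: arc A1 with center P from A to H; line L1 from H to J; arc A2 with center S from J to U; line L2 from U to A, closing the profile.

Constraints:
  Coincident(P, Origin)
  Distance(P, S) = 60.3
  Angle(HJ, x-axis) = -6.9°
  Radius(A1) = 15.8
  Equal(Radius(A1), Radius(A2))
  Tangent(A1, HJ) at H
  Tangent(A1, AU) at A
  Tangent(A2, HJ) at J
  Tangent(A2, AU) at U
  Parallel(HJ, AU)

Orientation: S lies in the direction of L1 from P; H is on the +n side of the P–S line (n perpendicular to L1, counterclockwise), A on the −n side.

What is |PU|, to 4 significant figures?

62.34

Tangency of A1 to both parallel lines with radius 15.8 puts H and A at P ± 15.8·n: H = (1.898, 15.69), A = (-1.898, -15.69). Equal radii place J and U the same way about S: J = S + 15.8·n = (61.76, 8.441), U = S − 15.8·n = (57.97, -22.93). Then |PU| = |U − P| = 62.34.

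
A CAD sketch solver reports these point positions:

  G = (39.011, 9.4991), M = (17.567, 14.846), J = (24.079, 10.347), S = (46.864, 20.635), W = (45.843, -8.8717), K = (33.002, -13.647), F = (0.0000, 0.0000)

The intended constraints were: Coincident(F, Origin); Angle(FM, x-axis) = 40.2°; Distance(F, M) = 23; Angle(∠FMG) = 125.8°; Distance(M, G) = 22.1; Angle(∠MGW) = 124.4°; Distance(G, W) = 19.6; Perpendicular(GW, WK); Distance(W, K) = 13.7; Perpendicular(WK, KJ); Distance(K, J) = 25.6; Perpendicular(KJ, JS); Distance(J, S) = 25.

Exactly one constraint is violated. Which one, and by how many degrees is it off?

Perpendicular(KJ, JS) — off by 3.90°.

F = (0.00, 0.00) ✓; FM at 40.20° ✓; |FM| = 23.00 ✓; ∠FMG = 125.8° ✓; |MG| = 22.10 ✓; ∠MGW = 124.4° ✓; |GW| = 19.60 ✓; ∠(GW, WK) = 90.00° ✓; |WK| = 13.70 ✓; ∠(WK, KJ) = 90.00° ✓; |KJ| = 25.60 ✓; ∠(KJ, JS) = 86.10° ✗; |JS| = 25.00 ✓.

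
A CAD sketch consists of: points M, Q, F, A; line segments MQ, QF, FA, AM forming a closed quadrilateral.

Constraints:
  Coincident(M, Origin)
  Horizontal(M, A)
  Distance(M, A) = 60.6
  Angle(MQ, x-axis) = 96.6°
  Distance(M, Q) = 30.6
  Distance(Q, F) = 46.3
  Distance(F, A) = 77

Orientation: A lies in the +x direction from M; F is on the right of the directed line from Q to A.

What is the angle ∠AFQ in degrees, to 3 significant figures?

64.8°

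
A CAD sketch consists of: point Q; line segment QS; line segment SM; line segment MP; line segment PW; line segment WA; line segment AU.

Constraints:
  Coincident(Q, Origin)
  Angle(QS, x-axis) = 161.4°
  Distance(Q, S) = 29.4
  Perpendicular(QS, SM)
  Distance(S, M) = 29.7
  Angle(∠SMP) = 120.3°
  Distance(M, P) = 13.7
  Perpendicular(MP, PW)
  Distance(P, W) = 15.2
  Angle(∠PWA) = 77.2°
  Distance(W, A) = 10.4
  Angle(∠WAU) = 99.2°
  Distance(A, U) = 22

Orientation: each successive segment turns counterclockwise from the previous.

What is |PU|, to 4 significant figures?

12.60

∠PWA = 77.2° gives WA at 143.9° from the x-axis; with |WA| = 10.4, A = (-25.28, -12.98). ∠WAU = 99.2° gives AU at -135.3° from the x-axis; with |AU| = 22.0, U = (-40.92, -28.45). Then |PU| = |U − P| = 12.60.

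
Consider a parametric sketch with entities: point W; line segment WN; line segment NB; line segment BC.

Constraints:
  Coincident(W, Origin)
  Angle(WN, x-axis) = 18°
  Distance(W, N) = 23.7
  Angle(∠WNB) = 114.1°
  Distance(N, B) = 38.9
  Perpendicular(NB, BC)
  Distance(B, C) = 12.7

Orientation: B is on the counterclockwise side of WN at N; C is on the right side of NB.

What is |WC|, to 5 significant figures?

59.486

W is at the origin; WN runs at 18.0° with length 23.7, so N = 23.7·(cos 18.0°, sin 18.0°) = (22.540, 7.3237). ∠WNB = 114.1°, so NB runs at 18.0° + (180° − 114.1°) = 83.900° from the x-axis; with |NB| = 38.9, B = N + 38.9·(cos 83.900°, sin 83.900°) = (26.674, 46.003). The perpendicularity gives BC at right angles to NB; with |BC| = 12.7 on the right of NB, C = B + 12.7·(0.99434, -0.10626) = (39.302, 44.654). Then |WC| = |C − W| = 59.486.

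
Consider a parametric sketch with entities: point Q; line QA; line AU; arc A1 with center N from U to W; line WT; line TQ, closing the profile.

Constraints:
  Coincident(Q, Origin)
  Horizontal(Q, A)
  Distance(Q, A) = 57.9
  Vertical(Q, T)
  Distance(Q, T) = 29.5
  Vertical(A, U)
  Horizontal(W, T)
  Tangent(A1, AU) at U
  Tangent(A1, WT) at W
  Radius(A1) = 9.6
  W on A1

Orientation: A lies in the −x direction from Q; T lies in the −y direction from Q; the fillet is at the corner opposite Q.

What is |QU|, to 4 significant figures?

61.22

The virtual corner opposite Q is at (-57.90, -29.50). A1 meets AU tangentially, so NU is at right angles to AU and since A1 is tangent to WT there, NW ⟂ WT, with radius 9.6, so the center N sits 9.6 in from both sides at N = (-48.30, -19.90). That places the tangent points at U = (-57.90, -19.90) on AU and W = (-48.30, -29.50) on WT. Then |QU| = |U − Q| = 61.22.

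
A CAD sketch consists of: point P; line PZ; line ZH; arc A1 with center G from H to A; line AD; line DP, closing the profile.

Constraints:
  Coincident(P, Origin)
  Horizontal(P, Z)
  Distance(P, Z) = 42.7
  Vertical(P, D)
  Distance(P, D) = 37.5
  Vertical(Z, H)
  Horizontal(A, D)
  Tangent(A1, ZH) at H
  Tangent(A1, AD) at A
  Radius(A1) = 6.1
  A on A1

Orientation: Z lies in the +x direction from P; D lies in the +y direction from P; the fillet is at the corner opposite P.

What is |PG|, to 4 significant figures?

48.22

P is at the origin; PZ is horizontal with |PZ| = 42.7 and Z on the +x side, so Z = (42.70, 0.000). P and D share the same x with |PD| = 37.5 and D on the +y side, so D = (0.000, 37.50). The virtual corner opposite P is at (42.70, 37.50). The tangent condition forces GH to be normal to ZH and A1 meets AD tangentially, so GA is at right angles to AD, with radius 6.1, so the center G sits 6.1 in from both sides at G = (36.60, 31.40). Then |PG| = |G − P| = 48.22.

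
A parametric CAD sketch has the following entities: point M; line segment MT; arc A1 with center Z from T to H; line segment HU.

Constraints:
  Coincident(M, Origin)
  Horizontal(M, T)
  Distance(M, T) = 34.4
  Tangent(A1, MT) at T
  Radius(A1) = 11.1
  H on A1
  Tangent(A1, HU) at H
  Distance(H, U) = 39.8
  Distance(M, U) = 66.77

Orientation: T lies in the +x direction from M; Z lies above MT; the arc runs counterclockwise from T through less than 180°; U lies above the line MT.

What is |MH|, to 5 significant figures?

47.017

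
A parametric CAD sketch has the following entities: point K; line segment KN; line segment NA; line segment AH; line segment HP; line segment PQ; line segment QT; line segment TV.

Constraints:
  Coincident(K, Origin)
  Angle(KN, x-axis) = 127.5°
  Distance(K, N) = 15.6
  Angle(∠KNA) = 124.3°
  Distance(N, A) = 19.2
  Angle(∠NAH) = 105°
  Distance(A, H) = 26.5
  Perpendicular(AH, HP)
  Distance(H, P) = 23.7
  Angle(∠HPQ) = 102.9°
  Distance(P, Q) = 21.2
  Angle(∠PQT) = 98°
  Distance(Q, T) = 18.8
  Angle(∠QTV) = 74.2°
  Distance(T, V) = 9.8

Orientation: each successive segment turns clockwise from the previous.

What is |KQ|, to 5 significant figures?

2.0400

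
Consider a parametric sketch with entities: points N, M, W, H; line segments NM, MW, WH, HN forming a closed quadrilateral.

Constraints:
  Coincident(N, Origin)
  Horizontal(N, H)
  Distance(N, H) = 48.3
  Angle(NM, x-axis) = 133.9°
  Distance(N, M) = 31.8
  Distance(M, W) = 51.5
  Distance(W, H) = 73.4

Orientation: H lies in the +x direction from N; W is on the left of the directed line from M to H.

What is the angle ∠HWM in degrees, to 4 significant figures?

70.16°

N is at the origin; NH is horizontal with |NH| = 48.3 and H in +x, so H = (48.3, 0). NM runs at 133.9° with |NM| = 31.8, so M = (-22.05, 22.91). W is determined by |MW| = 51.5 and |WH| = 73.4 together: it lies at the intersection of circle(M, 51.5) and circle(H, 73.4). With |MH| = 73.99, the foot of the radical line on MH is 18.51 from M and the perpendicular offset is √(51.5² − 18.51²) = 48.06. Taking the left-of-MH solution: W = (10.43, 62.88).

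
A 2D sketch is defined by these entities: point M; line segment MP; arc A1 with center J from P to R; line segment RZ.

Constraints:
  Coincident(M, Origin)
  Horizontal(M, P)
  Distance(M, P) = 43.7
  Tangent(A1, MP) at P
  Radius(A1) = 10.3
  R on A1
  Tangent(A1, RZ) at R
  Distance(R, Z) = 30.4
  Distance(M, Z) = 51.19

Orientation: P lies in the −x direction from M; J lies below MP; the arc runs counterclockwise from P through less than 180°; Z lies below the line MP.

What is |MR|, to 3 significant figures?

54.3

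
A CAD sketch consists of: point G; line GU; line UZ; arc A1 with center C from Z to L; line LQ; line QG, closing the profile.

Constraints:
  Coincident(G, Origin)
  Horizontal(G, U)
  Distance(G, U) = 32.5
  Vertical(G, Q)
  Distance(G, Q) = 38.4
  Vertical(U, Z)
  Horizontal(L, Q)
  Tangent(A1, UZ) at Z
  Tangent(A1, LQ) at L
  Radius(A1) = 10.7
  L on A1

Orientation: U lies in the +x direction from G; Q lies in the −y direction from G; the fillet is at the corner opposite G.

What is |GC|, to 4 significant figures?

35.25

G is at the origin; G and U share the same y with |GU| = 32.5 and U on the +x side, so U = (32.50, 0.000). G and Q share the same x with |GQ| = 38.4 and Q on the −y side, so Q = (0.000, -38.40). The virtual corner opposite G is at (32.50, -38.40). The tangent condition forces CZ to be normal to UZ and the tangent condition forces CL to be normal to LQ, with radius 10.7, so the center C sits 10.7 in from both sides at C = (21.80, -27.70). Then |GC| = |C − G| = 35.25.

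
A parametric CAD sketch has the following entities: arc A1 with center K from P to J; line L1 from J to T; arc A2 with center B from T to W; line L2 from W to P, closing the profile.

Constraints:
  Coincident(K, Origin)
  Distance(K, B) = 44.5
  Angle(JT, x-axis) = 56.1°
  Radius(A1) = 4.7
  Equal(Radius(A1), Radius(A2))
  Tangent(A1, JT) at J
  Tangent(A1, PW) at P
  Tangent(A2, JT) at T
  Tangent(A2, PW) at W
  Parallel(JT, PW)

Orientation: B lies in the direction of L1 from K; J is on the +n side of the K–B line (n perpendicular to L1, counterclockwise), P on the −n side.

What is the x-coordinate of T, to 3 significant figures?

20.9

The slot axis is L1's direction at 56.1°, so u = (cos 56.1°, sin 56.1°) = (0.558, 0.830) and n = (−sin 56.1°, cos 56.1°) = (-0.830, 0.558). K is at the origin and B lies 44.5 along u from K, so B = 44.5·u = (24.8, 36.9). Tangency of A1 to both parallel lines with radius 4.7 puts J and P at K ± 4.7·n: J = (-3.90, 2.62), P = (3.90, -2.62). Equal radii place T and W the same way about B: T = B + 4.7·n = (20.9, 39.6), W = B − 4.7·n = (28.7, 34.3). So T.x = 20.9.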